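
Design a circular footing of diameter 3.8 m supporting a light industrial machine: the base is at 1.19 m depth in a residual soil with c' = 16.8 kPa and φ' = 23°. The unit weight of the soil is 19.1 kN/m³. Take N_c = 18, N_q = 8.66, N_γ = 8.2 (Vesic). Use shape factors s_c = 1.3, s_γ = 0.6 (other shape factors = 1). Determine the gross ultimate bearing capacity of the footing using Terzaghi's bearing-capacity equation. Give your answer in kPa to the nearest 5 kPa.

q_ult ≈ 770 kPa

Effective surcharge at the founding depth q = γ·D_f = 19.1 × 1.19 = 22.729 kPa.
q_ult = c·N_c·s_c + q·N_q + 0.5·γ·B·N_γ·s_γ
     = 16.8 × 18 × 1.3 + 22.729 × 8.66 + 0.5 × 19.1 × 3.8 × 8.2 × 0.6
     = 393.12 + 196.83 + 178.55 = 768.5 kPa.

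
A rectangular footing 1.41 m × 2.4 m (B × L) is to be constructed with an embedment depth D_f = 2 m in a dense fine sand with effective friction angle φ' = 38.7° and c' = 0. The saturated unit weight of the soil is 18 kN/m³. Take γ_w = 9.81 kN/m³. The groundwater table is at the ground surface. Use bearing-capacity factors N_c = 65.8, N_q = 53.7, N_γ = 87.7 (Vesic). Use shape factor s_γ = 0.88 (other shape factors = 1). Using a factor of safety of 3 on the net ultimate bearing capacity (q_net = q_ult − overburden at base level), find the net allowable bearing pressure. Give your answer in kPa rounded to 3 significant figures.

q_all(net) ≈ 436 kPa

γ' = 18 − 9.81 = 8.19 kN/m³ (submerged throughout). q = 8.19 × 2 = 16.38 kPa; the same γ' applies in the ½γBN_γ term.
q·N_q = 16.38 × 53.7 = 879.61 kPa
0.5·γ·B·N_γ·s_γ = 0.5 × 8.19 × 1.41 × 87.7 × 0.88 = 445.61 kPa
q_ult = 879.61 + 445.61 = 1325.2 kPa.
q_net = 1325.2 − 16.38 = 1308.8 kPa.
q_all(net) = 1308.8 / 3 = 436.28 kPa.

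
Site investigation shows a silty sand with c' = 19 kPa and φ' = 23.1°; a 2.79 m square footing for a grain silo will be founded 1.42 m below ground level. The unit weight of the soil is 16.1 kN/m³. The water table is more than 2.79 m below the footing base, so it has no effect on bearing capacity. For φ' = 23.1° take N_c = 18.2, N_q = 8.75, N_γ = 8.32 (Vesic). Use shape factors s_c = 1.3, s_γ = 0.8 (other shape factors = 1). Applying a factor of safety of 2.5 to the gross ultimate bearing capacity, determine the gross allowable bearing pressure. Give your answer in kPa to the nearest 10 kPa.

q_all ≈ 320 kPa

Overburden at base level: q = 16.1 × 1.42 = 22.862 kPa.
Cohesion term c·N_c·s_c = 19 × 18.2 × 1.3 = 449.54 kPa; surcharge term q·N_q = 22.862 × 8.75 = 200.04 kPa; self-weight term 0.5·γ·B·N_γ·s_γ = 0.5 × 16.1 × 2.79 × 8.32 × 0.8 = 149.49 kPa.
q_ult = 449.54 + 200.04 + 149.49 = 799.07 kPa.
q_all = q_ult / FS = 799.07 / 2.5 = 319.63 kPa.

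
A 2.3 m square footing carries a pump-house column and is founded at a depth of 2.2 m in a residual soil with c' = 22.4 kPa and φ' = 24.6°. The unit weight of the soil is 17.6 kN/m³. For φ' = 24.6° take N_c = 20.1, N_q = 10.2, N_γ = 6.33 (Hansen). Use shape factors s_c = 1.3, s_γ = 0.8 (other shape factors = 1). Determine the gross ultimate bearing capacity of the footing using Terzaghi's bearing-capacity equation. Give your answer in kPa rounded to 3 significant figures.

q_ult ≈ 1080 kPa

Overburden at base level: q = 17.6 × 2.2 = 38.72 kPa.
Cohesion term c·N_c·s_c = 22.4 × 20.1 × 1.3 = 585.31 kPa; surcharge term q·N_q = 38.72 × 10.2 = 394.94 kPa; self-weight term 0.5·γ·B·N_γ·s_γ = 0.5 × 17.6 × 2.3 × 6.33 × 0.8 = 102.5 kPa.
q_ult = 585.31 + 394.94 + 102.5 = 1082.8 kPa.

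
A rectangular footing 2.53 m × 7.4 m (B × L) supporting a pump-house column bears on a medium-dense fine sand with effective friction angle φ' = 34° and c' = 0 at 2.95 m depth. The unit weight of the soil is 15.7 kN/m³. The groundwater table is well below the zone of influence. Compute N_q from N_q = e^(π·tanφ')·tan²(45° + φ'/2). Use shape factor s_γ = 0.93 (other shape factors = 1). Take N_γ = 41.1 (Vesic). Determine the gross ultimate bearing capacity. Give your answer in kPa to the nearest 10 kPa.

q_ult ≈ 2120 kPa

tan34° = 0.6745, so N_q = e^(π×0.6745)·tan²(62°) = 8.323 × 3.537 = 29.44.
q = γ·D_f = 15.7 × 2.95 = 46.315 kPa.
q·N_q = 46.315 × 29.44 = 1363.5 kPa
0.5·γ·B·N_γ·s_γ = 0.5 × 15.7 × 2.53 × 41.1 × 0.93 = 759.13 kPa
q_ult = 1363.5 + 759.13 = 2122.6 kPa.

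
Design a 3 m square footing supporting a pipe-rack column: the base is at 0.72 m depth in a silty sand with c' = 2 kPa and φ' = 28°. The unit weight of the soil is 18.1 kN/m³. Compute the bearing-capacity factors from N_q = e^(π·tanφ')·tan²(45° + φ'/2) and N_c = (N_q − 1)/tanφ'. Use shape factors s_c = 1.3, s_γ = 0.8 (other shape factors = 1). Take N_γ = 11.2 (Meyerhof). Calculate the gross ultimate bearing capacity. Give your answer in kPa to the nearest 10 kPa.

tan28° = 0.5317, so N_q = e^(π×0.5317)·tan²(59°) = 5.314 × 2.77 = 14.72.
N_c = (14.72 − 1)/tan28° = 25.8.
Effective surcharge at the founding depth q = γ·D_f = 18.1 × 0.72 = 13.032 kPa.
q_ult = c·N_c·s_c + q·N_q + 0.5·γ·B·N_γ·s_γ
     = 2 × 25.803 × 1.3 + 13.032 × 14.72 + 0.5 × 18.1 × 3 × 11.2 × 0.8
     = 67.089 + 191.83 + 243.26 = 502.18 kPa.

q_ult ≈ 500 kPa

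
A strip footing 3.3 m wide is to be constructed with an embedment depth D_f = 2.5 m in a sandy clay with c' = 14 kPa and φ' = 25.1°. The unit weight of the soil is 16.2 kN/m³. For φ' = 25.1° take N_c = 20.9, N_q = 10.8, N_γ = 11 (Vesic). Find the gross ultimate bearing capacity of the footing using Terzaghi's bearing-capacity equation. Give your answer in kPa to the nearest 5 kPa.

q_ult ≈ 1025 kPa

Effective surcharge at the founding depth q = γ·D_f = 16.2 × 2.5 = 40.5 kPa.
q_ult = c·N_c + q·N_q + 0.5·γ·B·N_γ
     = 14 × 20.9 + 40.5 × 10.8 + 0.5 × 16.2 × 3.3 × 11
     = 292.6 + 437.4 + 294.03 = 1024 kPa.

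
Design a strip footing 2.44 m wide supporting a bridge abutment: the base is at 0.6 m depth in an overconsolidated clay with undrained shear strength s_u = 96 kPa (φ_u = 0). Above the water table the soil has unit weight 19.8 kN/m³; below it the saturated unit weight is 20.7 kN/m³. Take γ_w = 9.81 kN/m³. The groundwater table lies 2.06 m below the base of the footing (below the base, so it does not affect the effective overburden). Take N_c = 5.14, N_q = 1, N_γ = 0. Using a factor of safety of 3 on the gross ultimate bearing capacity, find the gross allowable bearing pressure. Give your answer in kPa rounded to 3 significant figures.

q_all ≈ 168 kPa

Overburden at base level: q = 19.8 × 0.6 = 11.88 kPa.
Cohesion term c·N_c = 96 × 5.14 = 493.44 kPa; surcharge term q·N_q = 11.88 × 1 = 11.88 kPa.
q_ult = 493.44 + 11.88 = 505.32 kPa.
q_all = 505.32 / 3 = 168.44 kPa.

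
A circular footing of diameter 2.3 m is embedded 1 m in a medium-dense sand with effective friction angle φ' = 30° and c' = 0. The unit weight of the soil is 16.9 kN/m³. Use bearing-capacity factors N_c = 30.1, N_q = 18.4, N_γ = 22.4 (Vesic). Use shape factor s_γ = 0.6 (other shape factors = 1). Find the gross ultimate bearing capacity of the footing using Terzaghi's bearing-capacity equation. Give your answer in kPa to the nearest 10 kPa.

q = γ·D_f = 16.9 × 1 = 16.9 kPa.
q·N_q = 16.9 × 18.4 = 310.96 kPa
0.5·γ·B·N_γ·s_γ = 0.5 × 16.9 × 2.3 × 22.4 × 0.6 = 261.21 kPa
q_ult = 310.96 + 261.21 = 572.17 kPa.

q_ult ≈ 570 kPa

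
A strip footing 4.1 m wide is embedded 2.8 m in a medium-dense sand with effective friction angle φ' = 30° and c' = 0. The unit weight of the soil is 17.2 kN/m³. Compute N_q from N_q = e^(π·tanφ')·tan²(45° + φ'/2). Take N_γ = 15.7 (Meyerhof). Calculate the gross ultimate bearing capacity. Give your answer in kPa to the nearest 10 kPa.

tan30° = 0.5774, so N_q = e^(π×0.5774)·tan²(60°) = 6.134 × 3.0 = 18.4.
Overburden at base level: q = 17.2 × 2.8 = 48.16 kPa.
Surcharge term q·N_q = 48.16 × 18.401 = 886.2 kPa; self-weight term 0.5·γ·B·N_γ = 0.5 × 17.2 × 4.1 × 15.7 = 553.58 kPa.
q_ult = 886.2 + 553.58 = 1439.8 kPa.

q_ult ≈ 1440 kPa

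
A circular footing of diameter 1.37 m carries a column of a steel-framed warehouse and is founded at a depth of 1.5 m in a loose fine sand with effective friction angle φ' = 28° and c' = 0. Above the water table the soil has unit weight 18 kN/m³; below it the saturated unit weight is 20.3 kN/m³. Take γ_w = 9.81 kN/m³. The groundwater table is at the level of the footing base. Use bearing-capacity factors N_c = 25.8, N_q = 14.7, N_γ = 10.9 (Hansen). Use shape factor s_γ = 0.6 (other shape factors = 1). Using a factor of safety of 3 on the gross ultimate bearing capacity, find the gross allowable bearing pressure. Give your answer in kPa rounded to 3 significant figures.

q_all ≈ 148 kPa

Overburden at base level: q = 18 × 1.5 = 27 kPa.
Below the base the soil is submerged, so the ½γBN_γ term uses γ' = 20.3 − 9.81 = 10.49 kN/m³.
Surcharge term q·N_q = 27 × 14.7 = 396.9 kPa; self-weight term 0.5·γ·B·N_γ·s_γ = 0.5 × 10.49 × 1.37 × 10.9 × 0.6 = 46.994 kPa.
q_ult = 396.9 + 46.994 = 443.89 kPa.
q_all = 443.89 / 3 = 147.96 kPa.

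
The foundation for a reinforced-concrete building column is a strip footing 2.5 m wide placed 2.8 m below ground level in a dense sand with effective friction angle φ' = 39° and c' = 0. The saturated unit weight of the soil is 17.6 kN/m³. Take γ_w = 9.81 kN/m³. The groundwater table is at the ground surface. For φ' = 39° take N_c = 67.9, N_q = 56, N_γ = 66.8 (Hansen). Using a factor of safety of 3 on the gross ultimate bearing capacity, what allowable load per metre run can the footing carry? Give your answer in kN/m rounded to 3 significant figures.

≈ 1560 kN/m

Water table at ground surface, so effective unit weight γ' = 17.6 − 9.81 = 7.79 kN/m³ is used throughout; overburden q = 7.79 × 2.8 = 21.812 kPa; the same γ' applies in the ½γBN_γ term.
Surcharge term q·N_q = 21.812 × 56 = 1221.5 kPa; self-weight term 0.5·γ·B·N_γ = 0.5 × 7.79 × 2.5 × 66.8 = 650.47 kPa.
q_ult = 1221.5 + 650.47 = 1871.9 kPa.
Gross allowable pressure q_all = 1871.9 / 3 = 623.98 kPa.
Allowable wall load = q_all × B = 623.98 × 2.5 = 1559.9 kN per metre run.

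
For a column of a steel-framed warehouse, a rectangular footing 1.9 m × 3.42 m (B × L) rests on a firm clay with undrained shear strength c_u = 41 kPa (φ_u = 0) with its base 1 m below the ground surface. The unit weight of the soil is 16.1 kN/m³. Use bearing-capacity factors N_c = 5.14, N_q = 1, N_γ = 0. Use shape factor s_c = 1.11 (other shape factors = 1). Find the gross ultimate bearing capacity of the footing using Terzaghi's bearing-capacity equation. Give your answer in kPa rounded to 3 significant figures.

q_ult ≈ 250 kPa

Overburden at base level: q = 16.1 × 1 = 16.1 kPa.
Cohesion term c·N_c·s_c = 41 × 5.14 × 1.11 = 233.92 kPa; surcharge term q·N_q = 16.1 × 1 = 16.1 kPa.
q_ult = 233.92 + 16.1 = 250.02 kPa.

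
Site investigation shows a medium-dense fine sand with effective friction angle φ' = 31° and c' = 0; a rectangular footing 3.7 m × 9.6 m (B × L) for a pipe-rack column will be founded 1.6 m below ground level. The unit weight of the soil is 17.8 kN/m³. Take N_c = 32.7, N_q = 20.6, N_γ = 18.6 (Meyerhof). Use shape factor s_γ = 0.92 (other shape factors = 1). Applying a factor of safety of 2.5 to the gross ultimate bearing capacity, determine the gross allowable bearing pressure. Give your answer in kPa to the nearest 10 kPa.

Overburden at base level: q = 17.8 × 1.6 = 28.48 kPa.
Surcharge term q·N_q = 28.48 × 20.6 = 586.69 kPa; self-weight term 0.5·γ·B·N_γ·s_γ = 0.5 × 17.8 × 3.7 × 18.6 × 0.92 = 563.5 kPa.
q_ult = 586.69 + 563.5 = 1150.2 kPa.
q_all = q_ult / FS = 1150.2 / 2.5 = 460.07 kPa.

q_all ≈ 460 kPa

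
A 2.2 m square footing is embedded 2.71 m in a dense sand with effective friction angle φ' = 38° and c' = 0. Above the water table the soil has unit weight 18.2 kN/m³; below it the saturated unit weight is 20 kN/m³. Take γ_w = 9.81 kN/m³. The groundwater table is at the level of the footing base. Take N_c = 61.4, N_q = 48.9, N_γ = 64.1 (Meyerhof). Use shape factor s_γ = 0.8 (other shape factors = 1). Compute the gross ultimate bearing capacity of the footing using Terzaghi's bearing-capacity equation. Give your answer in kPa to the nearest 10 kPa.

q_ult ≈ 2990 kPa

q = γ·D_f = 18.2 × 2.71 = 49.322 kPa.
For the ½γBN_γ term take γ' = 20 − 9.81 = 10.19 kN/m³ (soil below base is submerged).
q·N_q = 49.322 × 48.9 = 2411.8 kPa
0.5·γ·B·N_γ·s_γ = 0.5 × 10.19 × 2.2 × 64.1 × 0.8 = 574.8 kPa
q_ult = 2411.8 + 574.8 = 2986.6 kPa.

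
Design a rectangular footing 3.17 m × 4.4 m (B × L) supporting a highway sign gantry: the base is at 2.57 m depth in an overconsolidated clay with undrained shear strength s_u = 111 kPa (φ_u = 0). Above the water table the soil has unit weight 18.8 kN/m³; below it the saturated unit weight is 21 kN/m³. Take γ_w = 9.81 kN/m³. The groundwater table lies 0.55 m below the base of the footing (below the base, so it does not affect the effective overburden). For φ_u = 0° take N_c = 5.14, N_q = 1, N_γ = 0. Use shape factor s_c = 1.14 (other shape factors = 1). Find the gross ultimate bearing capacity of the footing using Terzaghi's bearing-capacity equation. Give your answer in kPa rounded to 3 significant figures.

q_ult ≈ 699 kPa

q = γ·D_f = 18.8 × 2.57 = 48.316 kPa.
c·N_c·s_c = 111 × 5.14 × 1.14 = 650.42 kPa
q·N_q = 48.316 × 1 = 48.316 kPa
q_ult = 650.42 + 48.316 = 698.73 kPa.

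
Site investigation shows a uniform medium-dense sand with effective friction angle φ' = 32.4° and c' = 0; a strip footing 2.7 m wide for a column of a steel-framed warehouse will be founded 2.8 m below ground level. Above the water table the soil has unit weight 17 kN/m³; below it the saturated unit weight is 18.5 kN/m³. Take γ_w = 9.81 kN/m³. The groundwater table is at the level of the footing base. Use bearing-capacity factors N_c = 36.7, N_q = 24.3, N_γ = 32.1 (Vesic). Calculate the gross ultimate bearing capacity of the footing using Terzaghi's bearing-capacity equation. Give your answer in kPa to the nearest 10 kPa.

q_ult ≈ 1530 kPa

Overburden at base level: q = 17 × 2.8 = 47.6 kPa.
Below the base the soil is submerged, so the ½γBN_γ term uses γ' = 18.5 − 9.81 = 8.69 kN/m³.
Surcharge term q·N_q = 47.6 × 24.3 = 1156.7 kPa; self-weight term 0.5·γ·B·N_γ = 0.5 × 8.69 × 2.7 × 32.1 = 376.58 kPa.
q_ult = 1156.7 + 376.58 = 1533.3 kPa.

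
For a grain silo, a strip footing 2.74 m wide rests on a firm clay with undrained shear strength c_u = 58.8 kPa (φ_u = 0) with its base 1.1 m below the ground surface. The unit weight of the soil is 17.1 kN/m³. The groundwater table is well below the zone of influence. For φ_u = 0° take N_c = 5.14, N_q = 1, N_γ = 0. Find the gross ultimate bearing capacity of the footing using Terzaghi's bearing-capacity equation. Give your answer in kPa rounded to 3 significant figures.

q = γ·D_f = 17.1 × 1.1 = 18.81 kPa.
c·N_c = 58.8 × 5.14 = 302.23 kPa
q·N_q = 18.81 × 1 = 18.81 kPa
q_ult = 302.23 + 18.81 = 321.04 kPa.

q_ult ≈ 321 kPa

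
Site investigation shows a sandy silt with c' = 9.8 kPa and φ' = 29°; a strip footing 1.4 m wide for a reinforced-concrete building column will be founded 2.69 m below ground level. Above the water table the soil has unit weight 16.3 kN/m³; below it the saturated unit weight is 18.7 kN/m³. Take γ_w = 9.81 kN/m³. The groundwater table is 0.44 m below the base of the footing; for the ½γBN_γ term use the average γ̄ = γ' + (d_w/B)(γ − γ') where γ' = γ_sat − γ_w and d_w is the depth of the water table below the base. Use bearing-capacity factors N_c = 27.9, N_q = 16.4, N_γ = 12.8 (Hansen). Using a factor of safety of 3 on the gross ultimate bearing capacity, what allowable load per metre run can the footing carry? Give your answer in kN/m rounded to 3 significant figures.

≈ 510 kN/m

Effective surcharge at the founding depth q = γ·D_f = 16.3 × 2.69 = 43.847 kPa.
With d_w = 0.44 m < B, γ̄ = 8.89 + (0.44/1.4) × (16.3 − 8.89) = 11.219 kN/m³.
q_ult = c·N_c + q·N_q + 0.5·γ·B·N_γ
     = 9.8 × 27.9 + 43.847 × 16.4 + 0.5 × 11.219 × 1.4 × 12.8
     = 273.42 + 719.09 + 100.52 = 1093 kPa.
Gross allowable pressure q_all = 1093 / 3 = 364.34 kPa.
Allowable wall load = q_all × B = 364.34 × 1.4 = 510.08 kN per metre run.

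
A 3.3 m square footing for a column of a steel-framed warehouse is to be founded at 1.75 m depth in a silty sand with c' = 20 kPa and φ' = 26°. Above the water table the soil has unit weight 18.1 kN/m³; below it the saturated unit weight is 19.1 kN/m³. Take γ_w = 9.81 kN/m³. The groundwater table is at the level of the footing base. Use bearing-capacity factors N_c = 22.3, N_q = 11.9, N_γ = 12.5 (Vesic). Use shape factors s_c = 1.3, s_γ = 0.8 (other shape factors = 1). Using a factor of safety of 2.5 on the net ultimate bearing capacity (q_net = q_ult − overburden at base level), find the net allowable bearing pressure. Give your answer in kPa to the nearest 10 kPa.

Effective surcharge at the founding depth q = γ·D_f = 18.1 × 1.75 = 31.675 kPa.
The water table coincides with the base, so in the self-weight term γ → γ' = 9.29 kN/m³.
q_ult = c·N_c·s_c + q·N_q + 0.5·γ·B·N_γ·s_γ
     = 20 × 22.3 × 1.3 + 31.675 × 11.9 + 0.5 × 9.29 × 3.3 × 12.5 × 0.8
     = 579.8 + 376.93 + 153.28 = 1110 kPa.
q_net = 1110 − 31.675 = 1078.3 kPa.
q_all(net) = 1078.3 / 2.5 = 431.34 kPa.

q_all(net) ≈ 430 kPa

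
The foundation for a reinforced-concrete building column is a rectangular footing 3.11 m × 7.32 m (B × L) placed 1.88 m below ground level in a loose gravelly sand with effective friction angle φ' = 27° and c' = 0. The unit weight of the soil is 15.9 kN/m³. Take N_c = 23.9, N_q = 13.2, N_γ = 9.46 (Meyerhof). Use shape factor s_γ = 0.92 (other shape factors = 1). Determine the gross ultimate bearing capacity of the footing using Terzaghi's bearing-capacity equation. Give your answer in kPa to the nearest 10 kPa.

q_ult ≈ 610 kPa

Overburden at base level: q = 15.9 × 1.88 = 29.892 kPa.
Surcharge term q·N_q = 29.892 × 13.2 = 394.57 kPa; self-weight term 0.5·γ·B·N_γ·s_γ = 0.5 × 15.9 × 3.11 × 9.46 × 0.92 = 215.18 kPa.
q_ult = 394.57 + 215.18 = 609.76 kPa.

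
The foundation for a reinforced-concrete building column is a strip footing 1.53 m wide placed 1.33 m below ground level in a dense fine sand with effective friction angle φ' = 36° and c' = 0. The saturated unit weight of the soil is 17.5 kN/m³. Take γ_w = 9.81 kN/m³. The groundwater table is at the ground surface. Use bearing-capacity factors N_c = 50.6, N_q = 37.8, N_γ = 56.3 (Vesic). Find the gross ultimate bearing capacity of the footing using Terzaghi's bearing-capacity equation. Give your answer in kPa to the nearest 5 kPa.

γ' = 17.5 − 9.81 = 7.69 kN/m³ (submerged throughout). q = 7.69 × 1.33 = 10.228 kPa; the same γ' applies in the ½γBN_γ term.
q·N_q = 10.228 × 37.8 = 386.61 kPa
0.5·γ·B·N_γ = 0.5 × 7.69 × 1.53 × 56.3 = 331.2 kPa
q_ult = 386.61 + 331.2 = 717.81 kPa.

q_ult ≈ 720 kPa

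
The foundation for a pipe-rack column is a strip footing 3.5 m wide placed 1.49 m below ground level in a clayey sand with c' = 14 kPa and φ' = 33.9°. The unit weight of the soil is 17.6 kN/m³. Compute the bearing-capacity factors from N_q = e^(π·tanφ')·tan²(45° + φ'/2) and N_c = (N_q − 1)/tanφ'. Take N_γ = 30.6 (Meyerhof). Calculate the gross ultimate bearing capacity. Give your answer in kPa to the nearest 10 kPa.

tan33.9° = 0.672, so N_q = e^(π×0.672)·tan²(61.95°) = 8.257 × 3.522 = 29.08.
N_c = (29.08 − 1)/tan33.9° = 41.79.
q = γ·D_f = 17.6 × 1.49 = 26.224 kPa.
c·N_c = 14 × 41.793 = 585.1 kPa
q·N_q = 26.224 × 29.083 = 762.69 kPa
0.5·γ·B·N_γ = 0.5 × 17.6 × 3.5 × 30.6 = 942.48 kPa
q_ult = 585.1 + 762.69 + 942.48 = 2290.3 kPa.

q_ult ≈ 2290 kPa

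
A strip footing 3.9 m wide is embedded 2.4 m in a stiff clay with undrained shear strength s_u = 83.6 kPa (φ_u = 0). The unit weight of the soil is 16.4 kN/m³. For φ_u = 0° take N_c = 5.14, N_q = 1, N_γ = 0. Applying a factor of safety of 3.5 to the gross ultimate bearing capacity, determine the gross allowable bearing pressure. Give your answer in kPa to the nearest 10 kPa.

q_all ≈ 130 kPa

Effective surcharge at the founding depth q = γ·D_f = 16.4 × 2.4 = 39.36 kPa.
q_ult = c·N_c + q·N_q
     = 83.6 × 5.14 + 39.36 × 1
     = 429.7 + 39.36 = 469.06 kPa.
q_all = q_ult / FS = 469.06 / 3.5 = 134.02 kPa.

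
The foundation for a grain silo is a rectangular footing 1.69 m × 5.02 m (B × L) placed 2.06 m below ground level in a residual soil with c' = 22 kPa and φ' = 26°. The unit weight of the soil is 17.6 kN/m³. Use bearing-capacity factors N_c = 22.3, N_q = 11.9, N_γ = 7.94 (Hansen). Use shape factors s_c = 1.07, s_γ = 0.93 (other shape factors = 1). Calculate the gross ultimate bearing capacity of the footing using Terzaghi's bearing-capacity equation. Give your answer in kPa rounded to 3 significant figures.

q_ult ≈ 1070 kPa

q = γ·D_f = 17.6 × 2.06 = 36.256 kPa.
c·N_c·s_c = 22 × 22.3 × 1.07 = 524.94 kPa
q·N_q = 36.256 × 11.9 = 431.45 kPa
0.5·γ·B·N_γ·s_γ = 0.5 × 17.6 × 1.69 × 7.94 × 0.93 = 109.82 kPa
q_ult = 524.94 + 431.45 + 109.82 = 1066.2 kPa.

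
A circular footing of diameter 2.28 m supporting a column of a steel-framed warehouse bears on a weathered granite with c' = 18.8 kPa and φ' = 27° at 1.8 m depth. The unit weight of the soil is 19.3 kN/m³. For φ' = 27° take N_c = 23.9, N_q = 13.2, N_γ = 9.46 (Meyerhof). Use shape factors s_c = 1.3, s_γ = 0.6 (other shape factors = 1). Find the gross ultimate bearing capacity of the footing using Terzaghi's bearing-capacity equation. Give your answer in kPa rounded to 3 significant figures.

Overburden at base level: q = 19.3 × 1.8 = 34.74 kPa.
Cohesion term c·N_c·s_c = 18.8 × 23.9 × 1.3 = 584.12 kPa; surcharge term q·N_q = 34.74 × 13.2 = 458.57 kPa; self-weight term 0.5·γ·B·N_γ·s_γ = 0.5 × 19.3 × 2.28 × 9.46 × 0.6 = 124.88 kPa.
q_ult = 584.12 + 458.57 + 124.88 = 1167.6 kPa.

q_ult ≈ 1170 kPa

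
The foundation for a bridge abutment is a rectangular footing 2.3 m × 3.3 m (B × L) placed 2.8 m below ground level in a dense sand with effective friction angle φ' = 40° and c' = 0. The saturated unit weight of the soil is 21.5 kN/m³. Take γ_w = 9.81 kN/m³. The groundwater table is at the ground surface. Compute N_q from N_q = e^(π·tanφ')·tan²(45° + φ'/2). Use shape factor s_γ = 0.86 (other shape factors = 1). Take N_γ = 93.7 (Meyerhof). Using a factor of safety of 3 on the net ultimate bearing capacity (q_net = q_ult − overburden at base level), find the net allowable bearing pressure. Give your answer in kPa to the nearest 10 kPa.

N_q = e^(π·tan40°)·tan²(65°) = 64.2.
Water table at ground surface, so effective unit weight γ' = 21.5 − 9.81 = 11.69 kN/m³ is used throughout; overburden q = 11.69 × 2.8 = 32.732 kPa; the same γ' applies in the ½γBN_γ term.
Surcharge term q·N_q = 32.732 × 64.195 = 2101.2 kPa; self-weight term 0.5·γ·B·N_γ·s_γ = 0.5 × 11.69 × 2.3 × 93.7 × 0.86 = 1083.3 kPa.
q_ult = 2101.2 + 1083.3 = 3184.5 kPa.
q_net = 3184.5 − 32.732 = 3151.8 kPa.
q_all(net) = 3151.8 / 3 = 1050.6 kPa.

q_all(net) ≈ 1050 kPa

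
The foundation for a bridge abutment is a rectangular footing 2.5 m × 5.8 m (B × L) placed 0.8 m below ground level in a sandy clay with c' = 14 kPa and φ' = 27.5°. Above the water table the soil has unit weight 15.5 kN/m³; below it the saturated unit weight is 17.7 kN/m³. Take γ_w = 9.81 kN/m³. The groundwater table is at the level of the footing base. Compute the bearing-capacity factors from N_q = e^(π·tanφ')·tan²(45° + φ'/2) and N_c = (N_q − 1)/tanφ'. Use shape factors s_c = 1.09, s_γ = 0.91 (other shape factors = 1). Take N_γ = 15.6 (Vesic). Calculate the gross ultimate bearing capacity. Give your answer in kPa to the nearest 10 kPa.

q_ult ≈ 690 kPa

tan27.5° = 0.5206, so N_q = e^(π×0.5206)·tan²(58.75°) = 5.132 × 2.716 = 13.94.
N_c = (13.94 − 1)/tan27.5° = 24.85.
Overburden at base level: q = 15.5 × 0.8 = 12.4 kPa.
Below the base the soil is submerged, so the ½γBN_γ term uses γ' = 17.7 − 9.81 = 7.89 kN/m³.
Cohesion term c·N_c·s_c = 14 × 24.85 × 1.09 = 379.21 kPa; surcharge term q·N_q = 12.4 × 13.936 = 172.81 kPa; self-weight term 0.5·γ·B·N_γ·s_γ = 0.5 × 7.89 × 2.5 × 15.6 × 0.91 = 140.01 kPa.
q_ult = 379.21 + 172.81 + 140.01 = 692.02 kPa.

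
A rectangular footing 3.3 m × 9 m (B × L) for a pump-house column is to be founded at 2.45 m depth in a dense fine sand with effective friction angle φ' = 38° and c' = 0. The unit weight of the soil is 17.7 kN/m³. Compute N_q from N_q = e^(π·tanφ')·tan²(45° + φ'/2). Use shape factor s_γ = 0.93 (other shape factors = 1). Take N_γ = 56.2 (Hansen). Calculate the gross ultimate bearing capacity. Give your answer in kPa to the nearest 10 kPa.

tan38° = 0.7813, so N_q = e^(π×0.7813)·tan²(64°) = 11.64 × 4.204 = 48.93.
Effective surcharge at the founding depth q = γ·D_f = 17.7 × 2.45 = 43.365 kPa.
q_ult = q·N_q + 0.5·γ·B·N_γ·s_γ
     = 43.365 × 48.933 + 0.5 × 17.7 × 3.3 × 56.2 × 0.93
     = 2122 + 1526.4 = 3648.4 kPa.

q_ult ≈ 3650 kPa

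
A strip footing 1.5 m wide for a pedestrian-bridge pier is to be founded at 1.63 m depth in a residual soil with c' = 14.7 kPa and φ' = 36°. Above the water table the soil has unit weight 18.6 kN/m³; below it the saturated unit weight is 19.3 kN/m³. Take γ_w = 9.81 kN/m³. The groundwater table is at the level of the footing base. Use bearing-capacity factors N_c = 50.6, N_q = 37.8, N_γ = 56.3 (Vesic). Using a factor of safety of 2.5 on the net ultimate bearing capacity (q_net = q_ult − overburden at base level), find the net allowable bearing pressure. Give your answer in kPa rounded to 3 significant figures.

q_all(net) ≈ 904 kPa

q = γ·D_f = 18.6 × 1.63 = 30.318 kPa.
For the ½γBN_γ term take γ' = 19.3 − 9.81 = 9.49 kN/m³ (soil below base is submerged).
c·N_c = 14.7 × 50.6 = 743.82 kPa
q·N_q = 30.318 × 37.8 = 1146 kPa
0.5·γ·B·N_γ = 0.5 × 9.49 × 1.5 × 56.3 = 400.72 kPa
q_ult = 743.82 + 1146 + 400.72 = 2290.6 kPa.
q_net = 2290.6 − 30.318 = 2260.2 kPa.
q_all(net) = 2260.2 / 2.5 = 904.1 kPa.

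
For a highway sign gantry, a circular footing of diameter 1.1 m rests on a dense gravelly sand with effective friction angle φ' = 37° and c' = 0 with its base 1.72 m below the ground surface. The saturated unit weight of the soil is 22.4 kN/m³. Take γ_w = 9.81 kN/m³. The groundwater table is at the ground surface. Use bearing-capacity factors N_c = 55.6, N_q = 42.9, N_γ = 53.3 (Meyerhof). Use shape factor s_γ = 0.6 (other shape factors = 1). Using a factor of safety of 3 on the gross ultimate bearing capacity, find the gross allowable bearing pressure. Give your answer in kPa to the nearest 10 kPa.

Water table at ground surface, so effective unit weight γ' = 22.4 − 9.81 = 12.59 kN/m³ is used throughout; overburden q = 12.59 × 1.72 = 21.655 kPa; the same γ' applies in the ½γBN_γ term.
Surcharge term q·N_q = 21.655 × 42.9 = 928.99 kPa; self-weight term 0.5·γ·B·N_γ·s_γ = 0.5 × 12.59 × 1.1 × 53.3 × 0.6 = 221.45 kPa.
q_ult = 928.99 + 221.45 = 1150.4 kPa.
q_all = 1150.4 / 3 = 383.48 kPa.

q_all ≈ 380 kPa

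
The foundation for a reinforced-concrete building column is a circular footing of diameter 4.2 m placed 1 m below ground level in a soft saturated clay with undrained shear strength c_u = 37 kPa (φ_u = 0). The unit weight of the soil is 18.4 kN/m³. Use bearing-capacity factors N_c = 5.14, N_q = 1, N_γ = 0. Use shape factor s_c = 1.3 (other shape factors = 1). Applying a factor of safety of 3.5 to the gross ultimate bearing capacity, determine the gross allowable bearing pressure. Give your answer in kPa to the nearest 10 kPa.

q_all ≈ 80 kPa

q = γ·D_f = 18.4 × 1 = 18.4 kPa.
c·N_c·s_c = 37 × 5.14 × 1.3 = 247.23 kPa
q·N_q = 18.4 × 1 = 18.4 kPa
q_ult = 247.23 + 18.4 = 265.63 kPa.
q_all = q_ult / FS = 265.63 / 3.5 = 75.895 kPa.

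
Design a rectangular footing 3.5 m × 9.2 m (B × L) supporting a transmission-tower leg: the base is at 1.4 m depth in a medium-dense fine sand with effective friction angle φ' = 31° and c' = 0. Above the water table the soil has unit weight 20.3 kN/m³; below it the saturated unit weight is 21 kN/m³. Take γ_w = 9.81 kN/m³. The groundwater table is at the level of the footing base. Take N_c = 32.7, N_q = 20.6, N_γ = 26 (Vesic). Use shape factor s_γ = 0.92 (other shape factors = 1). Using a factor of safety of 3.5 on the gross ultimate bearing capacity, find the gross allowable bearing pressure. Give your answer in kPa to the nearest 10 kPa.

Effective surcharge at the founding depth q = γ·D_f = 20.3 × 1.4 = 28.42 kPa.
The water table coincides with the base, so in the self-weight term γ → γ' = 11.19 kN/m³.
q_ult = q·N_q + 0.5·γ·B·N_γ·s_γ
     = 28.42 × 20.6 + 0.5 × 11.19 × 3.5 × 26 × 0.92
     = 585.45 + 468.41 = 1053.9 kPa.
q_all = 1053.9 / 3.5 = 301.1 kPa.

q_all ≈ 300 kPa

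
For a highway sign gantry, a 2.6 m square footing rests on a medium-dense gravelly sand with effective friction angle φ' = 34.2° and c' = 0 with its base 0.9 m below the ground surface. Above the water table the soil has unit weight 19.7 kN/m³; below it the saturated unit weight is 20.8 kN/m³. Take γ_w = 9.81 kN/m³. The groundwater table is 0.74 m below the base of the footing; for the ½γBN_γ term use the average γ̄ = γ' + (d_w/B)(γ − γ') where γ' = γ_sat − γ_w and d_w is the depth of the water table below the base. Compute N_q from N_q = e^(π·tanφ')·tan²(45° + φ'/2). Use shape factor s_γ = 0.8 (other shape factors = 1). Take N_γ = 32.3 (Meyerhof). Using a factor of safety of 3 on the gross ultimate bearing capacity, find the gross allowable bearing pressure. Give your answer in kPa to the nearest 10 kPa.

q_all ≈ 330 kPa

N_q = e^(π·tan34.2°)·tan²(62.1°) = 30.17.
Effective surcharge at the founding depth q = γ·D_f = 19.7 × 0.9 = 17.73 kPa.
With d_w = 0.74 m < B, γ̄ = 10.99 + (0.74/2.6) × (19.7 − 10.99) = 13.469 kN/m³.
q_ult = q·N_q + 0.5·γ·B·N_γ·s_γ
     = 17.73 × 30.168 + 0.5 × 13.469 × 2.6 × 32.3 × 0.8
     = 534.87 + 452.45 = 987.32 kPa.
q_all = 987.32 / 3 = 329.11 kPa.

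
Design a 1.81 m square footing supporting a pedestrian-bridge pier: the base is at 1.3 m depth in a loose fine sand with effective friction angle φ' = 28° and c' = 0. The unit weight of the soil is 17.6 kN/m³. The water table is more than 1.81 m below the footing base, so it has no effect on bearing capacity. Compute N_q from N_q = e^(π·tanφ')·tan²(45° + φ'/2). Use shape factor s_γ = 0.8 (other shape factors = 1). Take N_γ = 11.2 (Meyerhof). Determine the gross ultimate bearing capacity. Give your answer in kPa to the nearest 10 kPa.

tan28° = 0.5317, so N_q = e^(π×0.5317)·tan²(59°) = 5.314 × 2.77 = 14.72.
Overburden at base level: q = 17.6 × 1.3 = 22.88 kPa.
Surcharge term q·N_q = 22.88 × 14.72 = 336.79 kPa; self-weight term 0.5·γ·B·N_γ·s_γ = 0.5 × 17.6 × 1.81 × 11.2 × 0.8 = 142.71 kPa.
q_ult = 336.79 + 142.71 = 479.51 kPa.

q_ult ≈ 480 kPa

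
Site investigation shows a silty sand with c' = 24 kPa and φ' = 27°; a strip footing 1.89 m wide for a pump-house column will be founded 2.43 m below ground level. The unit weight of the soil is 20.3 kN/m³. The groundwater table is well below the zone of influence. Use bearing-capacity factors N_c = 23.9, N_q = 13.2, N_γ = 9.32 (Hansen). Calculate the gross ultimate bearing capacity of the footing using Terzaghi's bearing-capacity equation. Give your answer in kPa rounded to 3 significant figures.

q = γ·D_f = 20.3 × 2.43 = 49.329 kPa.
c·N_c = 24 × 23.9 = 573.6 kPa
q·N_q = 49.329 × 13.2 = 651.14 kPa
0.5·γ·B·N_γ = 0.5 × 20.3 × 1.89 × 9.32 = 178.79 kPa
q_ult = 573.6 + 651.14 + 178.79 = 1403.5 kPa.

q_ult ≈ 1400 kPa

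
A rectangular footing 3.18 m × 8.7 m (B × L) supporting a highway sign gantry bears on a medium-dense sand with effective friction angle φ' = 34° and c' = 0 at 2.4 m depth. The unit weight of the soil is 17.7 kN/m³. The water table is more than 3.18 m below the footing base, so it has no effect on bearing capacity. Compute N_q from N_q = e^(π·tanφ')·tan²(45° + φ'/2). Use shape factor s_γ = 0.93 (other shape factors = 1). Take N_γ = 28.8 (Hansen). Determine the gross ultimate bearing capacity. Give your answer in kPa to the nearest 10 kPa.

tan34° = 0.6745, so N_q = e^(π×0.6745)·tan²(62°) = 8.323 × 3.537 = 29.44.
Effective surcharge at the founding depth q = γ·D_f = 17.7 × 2.4 = 42.48 kPa.
q_ult = q·N_q + 0.5·γ·B·N_γ·s_γ
     = 42.48 × 29.44 + 0.5 × 17.7 × 3.18 × 28.8 × 0.93
     = 1250.6 + 753.78 = 2004.4 kPa.

q_ult ≈ 2000 kPa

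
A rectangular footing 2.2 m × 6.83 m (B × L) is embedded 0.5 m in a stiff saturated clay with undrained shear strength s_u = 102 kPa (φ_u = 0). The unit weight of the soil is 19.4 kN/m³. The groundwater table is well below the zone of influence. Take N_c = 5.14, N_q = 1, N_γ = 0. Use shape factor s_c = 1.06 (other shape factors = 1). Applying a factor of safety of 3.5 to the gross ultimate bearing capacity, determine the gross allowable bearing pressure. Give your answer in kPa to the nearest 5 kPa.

q = γ·D_f = 19.4 × 0.5 = 9.7 kPa.
c·N_c·s_c = 102 × 5.14 × 1.06 = 555.74 kPa
q·N_q = 9.7 × 1 = 9.7 kPa
q_ult = 555.74 + 9.7 = 565.44 kPa.
q_all = q_ult / FS = 565.44 / 3.5 = 161.55 kPa.

q_all ≈ 160 kPa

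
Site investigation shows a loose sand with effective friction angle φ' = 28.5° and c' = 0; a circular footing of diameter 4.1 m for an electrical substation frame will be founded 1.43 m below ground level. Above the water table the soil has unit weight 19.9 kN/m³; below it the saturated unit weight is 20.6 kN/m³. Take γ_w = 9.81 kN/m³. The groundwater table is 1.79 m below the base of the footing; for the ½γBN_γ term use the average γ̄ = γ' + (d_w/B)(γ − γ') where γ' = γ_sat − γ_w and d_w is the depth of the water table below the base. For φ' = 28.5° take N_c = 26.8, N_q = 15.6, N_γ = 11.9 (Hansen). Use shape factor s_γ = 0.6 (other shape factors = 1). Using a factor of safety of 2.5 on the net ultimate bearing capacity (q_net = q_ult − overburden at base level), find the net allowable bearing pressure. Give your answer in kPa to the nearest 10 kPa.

Effective surcharge at the founding depth q = γ·D_f = 19.9 × 1.43 = 28.457 kPa.
With d_w = 1.79 m < B, γ̄ = 10.79 + (1.79/4.1) × (19.9 − 10.79) = 14.767 kN/m³.
q_ult = q·N_q + 0.5·γ·B·N_γ·s_γ
     = 28.457 × 15.6 + 0.5 × 14.767 × 4.1 × 11.9 × 0.6
     = 443.93 + 216.15 = 660.08 kPa.
q_net = 660.08 − 28.457 = 631.62 kPa.
q_all(net) = 631.62 / 2.5 = 252.65 kPa.

q_all(net) ≈ 250 kPa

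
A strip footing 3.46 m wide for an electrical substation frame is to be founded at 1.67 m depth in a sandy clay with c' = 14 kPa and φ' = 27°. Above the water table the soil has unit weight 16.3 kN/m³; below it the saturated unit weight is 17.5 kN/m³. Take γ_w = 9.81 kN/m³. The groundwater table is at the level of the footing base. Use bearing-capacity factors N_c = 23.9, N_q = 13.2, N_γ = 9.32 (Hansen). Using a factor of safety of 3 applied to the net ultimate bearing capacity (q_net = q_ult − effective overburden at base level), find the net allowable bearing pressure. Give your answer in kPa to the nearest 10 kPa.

Effective surcharge at the founding depth q = γ·D_f = 16.3 × 1.67 = 27.221 kPa.
The water table coincides with the base, so in the self-weight term γ → γ' = 7.69 kN/m³.
q_ult = c·N_c + q·N_q + 0.5·γ·B·N_γ
     = 14 × 23.9 + 27.221 × 13.2 + 0.5 × 7.69 × 3.46 × 9.32
     = 334.6 + 359.32 + 123.99 = 817.91 kPa.
Net ultimate: q_net = 817.91 − 27.221 = 790.69 kPa.
q_all(net) = 790.69 / 3 = 263.56 kPa.

q_all(net) ≈ 260 kPa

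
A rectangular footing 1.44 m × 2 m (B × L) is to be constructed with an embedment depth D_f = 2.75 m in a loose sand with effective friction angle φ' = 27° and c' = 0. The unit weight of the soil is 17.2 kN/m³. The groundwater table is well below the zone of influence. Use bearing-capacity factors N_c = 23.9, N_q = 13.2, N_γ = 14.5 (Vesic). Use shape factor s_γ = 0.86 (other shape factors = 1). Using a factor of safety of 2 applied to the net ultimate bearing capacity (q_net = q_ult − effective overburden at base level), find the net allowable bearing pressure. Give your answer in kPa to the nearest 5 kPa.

Effective surcharge at the founding depth q = γ·D_f = 17.2 × 2.75 = 47.3 kPa.
q_ult = q·N_q + 0.5·γ·B·N_γ·s_γ
     = 47.3 × 13.2 + 0.5 × 17.2 × 1.44 × 14.5 × 0.86
     = 624.36 + 154.43 = 778.79 kPa.
Net ultimate: q_net = 778.79 − 47.3 = 731.49 kPa.
q_all(net) = 731.49 / 2 = 365.74 kPa.

q_all(net) ≈ 365 kPa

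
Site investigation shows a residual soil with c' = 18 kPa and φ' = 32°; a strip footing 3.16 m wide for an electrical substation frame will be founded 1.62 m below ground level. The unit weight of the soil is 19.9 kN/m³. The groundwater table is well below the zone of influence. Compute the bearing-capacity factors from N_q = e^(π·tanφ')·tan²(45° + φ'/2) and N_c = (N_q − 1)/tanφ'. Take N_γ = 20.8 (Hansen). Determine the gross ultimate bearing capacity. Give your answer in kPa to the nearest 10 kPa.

q_ult ≈ 2040 kPa

tan32° = 0.6249, so N_q = e^(π×0.6249)·tan²(61°) = 7.121 × 3.255 = 23.18.
N_c = (23.18 − 1)/tan32° = 35.49.
Effective surcharge at the founding depth q = γ·D_f = 19.9 × 1.62 = 32.238 kPa.
q_ult = c·N_c + q·N_q + 0.5·γ·B·N_γ
     = 18 × 35.49 + 32.238 × 23.177 + 0.5 × 19.9 × 3.16 × 20.8
     = 638.82 + 747.17 + 653.99 = 2040 kPa.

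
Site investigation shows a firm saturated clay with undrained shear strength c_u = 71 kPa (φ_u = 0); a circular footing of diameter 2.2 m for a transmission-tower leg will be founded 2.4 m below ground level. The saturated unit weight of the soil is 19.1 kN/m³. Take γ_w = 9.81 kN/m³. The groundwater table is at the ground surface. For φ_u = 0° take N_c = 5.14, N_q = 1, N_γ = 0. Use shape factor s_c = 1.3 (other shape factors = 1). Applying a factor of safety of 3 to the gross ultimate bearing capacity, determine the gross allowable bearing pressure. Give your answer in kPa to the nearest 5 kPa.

q_all ≈ 165 kPa

Water table at ground surface, so effective unit weight γ' = 19.1 − 9.81 = 9.29 kN/m³ is used throughout; overburden q = 9.29 × 2.4 = 22.296 kPa.
Cohesion term c·N_c·s_c = 71 × 5.14 × 1.3 = 474.42 kPa; surcharge term q·N_q = 22.296 × 1 = 22.296 kPa.
q_ult = 474.42 + 22.296 = 496.72 kPa.
q_all = q_ult / FS = 496.72 / 3 = 165.57 kPa.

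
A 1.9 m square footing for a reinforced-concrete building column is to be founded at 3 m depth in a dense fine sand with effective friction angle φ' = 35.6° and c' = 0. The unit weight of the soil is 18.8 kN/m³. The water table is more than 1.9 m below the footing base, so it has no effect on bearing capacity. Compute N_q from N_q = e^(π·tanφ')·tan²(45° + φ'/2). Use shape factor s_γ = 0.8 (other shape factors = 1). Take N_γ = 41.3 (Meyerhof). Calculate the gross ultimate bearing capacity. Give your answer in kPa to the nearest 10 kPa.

q_ult ≈ 2610 kPa

tan35.6° = 0.7159, so N_q = e^(π×0.7159)·tan²(62.8°) = 9.48 × 3.786 = 35.89.
Effective surcharge at the founding depth q = γ·D_f = 18.8 × 3 = 56.4 kPa.
q_ult = q·N_q + 0.5·γ·B·N_γ·s_γ
     = 56.4 × 35.891 + 0.5 × 18.8 × 1.9 × 41.3 × 0.8
     = 2024.3 + 590.09 = 2614.4 kPa.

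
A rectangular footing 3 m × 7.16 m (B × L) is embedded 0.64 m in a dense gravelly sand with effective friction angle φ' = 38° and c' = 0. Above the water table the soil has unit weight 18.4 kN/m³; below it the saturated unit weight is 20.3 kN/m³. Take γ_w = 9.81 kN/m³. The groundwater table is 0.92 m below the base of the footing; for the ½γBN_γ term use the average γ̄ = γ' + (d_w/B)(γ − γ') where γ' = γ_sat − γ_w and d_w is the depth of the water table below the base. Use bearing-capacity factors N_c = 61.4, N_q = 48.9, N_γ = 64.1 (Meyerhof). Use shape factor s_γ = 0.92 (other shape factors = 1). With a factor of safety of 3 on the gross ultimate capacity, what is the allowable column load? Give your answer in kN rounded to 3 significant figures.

P_all ≈ 12300 kN

Effective surcharge at the founding depth q = γ·D_f = 18.4 × 0.64 = 11.776 kPa.
With d_w = 0.92 m < B, γ̄ = 10.49 + (0.92/3) × (18.4 − 10.49) = 12.916 kN/m³.
q_ult = q·N_q + 0.5·γ·B·N_γ·s_γ
     = 11.776 × 48.9 + 0.5 × 12.916 × 3 × 64.1 × 0.92
     = 575.85 + 1142.5 = 1718.3 kPa.
Gross allowable pressure q_all = 1718.3 / 3 = 572.78 kPa.
Footing area = 21.48 m², so allowable column load = 572.78 × 21.48 = 12303 kN.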